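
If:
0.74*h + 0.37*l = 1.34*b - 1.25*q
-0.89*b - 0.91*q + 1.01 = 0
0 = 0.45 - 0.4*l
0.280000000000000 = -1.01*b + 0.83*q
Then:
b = 0.35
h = -1.22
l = 1.12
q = 0.77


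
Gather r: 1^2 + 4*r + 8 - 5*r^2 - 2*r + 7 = -5*r^2 + 2*r + 16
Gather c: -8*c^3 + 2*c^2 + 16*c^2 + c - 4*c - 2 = -8*c^3 + 18*c^2 - 3*c - 2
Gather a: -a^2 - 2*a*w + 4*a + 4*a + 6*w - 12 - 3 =-a^2 + a*(8 - 2*w) + 6*w - 15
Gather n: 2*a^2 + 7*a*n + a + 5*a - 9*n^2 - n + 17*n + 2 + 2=2*a^2 + 6*a - 9*n^2 + n*(7*a + 16) + 4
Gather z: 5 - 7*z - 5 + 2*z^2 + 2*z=2*z^2 - 5*z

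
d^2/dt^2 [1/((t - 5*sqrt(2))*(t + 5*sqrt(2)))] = 2*(3*t^2 + 50)/(t^6 - 150*t^4 + 7500*t^2 - 125000)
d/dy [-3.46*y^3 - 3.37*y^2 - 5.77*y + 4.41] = -10.38*y^2 - 6.74*y - 5.77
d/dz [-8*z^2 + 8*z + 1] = 8 - 16*z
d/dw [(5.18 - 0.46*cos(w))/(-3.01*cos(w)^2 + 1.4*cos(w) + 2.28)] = (1.3846*cos(w)^2 - 31.1836*cos(w) + 8.3008)*sin(w)/(9.0601*cos(w)^4 - 8.428*cos(w)^3 - 11.7656*cos(w)^2 + 6.384*cos(w) + 5.1984)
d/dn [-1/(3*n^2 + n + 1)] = (6*n + 1)/(3*n^2 + n + 1)^2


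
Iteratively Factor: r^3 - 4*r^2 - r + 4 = (r - 4)*(r^2 - 1) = (r - 4)*(r + 1)*(r - 1)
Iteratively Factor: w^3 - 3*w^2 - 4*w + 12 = (w - 2)*(w^2 - w - 6) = (w - 3)*(w - 2)*(w + 2)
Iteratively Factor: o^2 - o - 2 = (o + 1)*(o - 2)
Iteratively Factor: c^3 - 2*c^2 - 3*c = (c + 1)*(c^2 - 3*c) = c*(c + 1)*(c - 3)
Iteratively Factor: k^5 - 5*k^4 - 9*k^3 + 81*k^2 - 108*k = (k)*(k^4 - 5*k^3 - 9*k^2 + 81*k - 108) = k*(k + 4)*(k^3 - 9*k^2 + 27*k - 27) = k*(k - 3)*(k + 4)*(k^2 - 6*k + 9) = k*(k - 3)^2*(k + 4)*(k - 3)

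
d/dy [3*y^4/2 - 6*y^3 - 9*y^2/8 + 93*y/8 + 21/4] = 6*y^3 - 18*y^2 - 9*y/4 + 93/8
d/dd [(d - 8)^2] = 2*d - 16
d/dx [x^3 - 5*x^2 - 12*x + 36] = 3*x^2 - 10*x - 12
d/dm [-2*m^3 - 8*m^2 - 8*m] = -6*m^2 - 16*m - 8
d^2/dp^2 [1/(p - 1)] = 2/(p - 1)^3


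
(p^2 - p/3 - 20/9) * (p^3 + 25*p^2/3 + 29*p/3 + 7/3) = p^5 + 8*p^4 + 14*p^3/3 - 524*p^2/27 - 601*p/27 - 140/27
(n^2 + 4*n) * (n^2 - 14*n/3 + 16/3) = n^4 - 2*n^3/3 - 40*n^2/3 + 64*n/3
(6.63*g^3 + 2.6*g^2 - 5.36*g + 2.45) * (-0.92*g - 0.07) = -6.0996*g^4 - 2.8561*g^3 + 4.7492*g^2 - 1.8788*g - 0.1715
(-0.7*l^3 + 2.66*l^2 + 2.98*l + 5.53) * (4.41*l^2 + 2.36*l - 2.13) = -3.087*l^5 + 10.0786*l^4 + 20.9104*l^3 + 25.7543*l^2 + 6.7034*l - 11.7789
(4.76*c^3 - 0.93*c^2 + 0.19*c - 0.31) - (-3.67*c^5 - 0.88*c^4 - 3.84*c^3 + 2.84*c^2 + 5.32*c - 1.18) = 3.67*c^5 + 0.88*c^4 + 8.6*c^3 - 3.77*c^2 - 5.13*c + 0.87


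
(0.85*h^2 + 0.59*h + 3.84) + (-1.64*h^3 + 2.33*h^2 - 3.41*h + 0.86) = -1.64*h^3 + 3.18*h^2 - 2.82*h + 4.7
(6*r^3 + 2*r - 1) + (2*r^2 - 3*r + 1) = 6*r^3 + 2*r^2 - r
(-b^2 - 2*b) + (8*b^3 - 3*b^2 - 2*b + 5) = 8*b^3 - 4*b^2 - 4*b + 5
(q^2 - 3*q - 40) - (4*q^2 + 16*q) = -3*q^2 - 19*q - 40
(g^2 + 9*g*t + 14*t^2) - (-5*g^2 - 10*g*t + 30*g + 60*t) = 6*g^2 + 19*g*t - 30*g + 14*t^2 - 60*t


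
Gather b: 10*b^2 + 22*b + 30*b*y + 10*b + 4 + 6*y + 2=10*b^2 + b*(30*y + 32) + 6*y + 6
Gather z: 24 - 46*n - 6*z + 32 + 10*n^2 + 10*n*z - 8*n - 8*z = 10*n^2 - 54*n + z*(10*n - 14) + 56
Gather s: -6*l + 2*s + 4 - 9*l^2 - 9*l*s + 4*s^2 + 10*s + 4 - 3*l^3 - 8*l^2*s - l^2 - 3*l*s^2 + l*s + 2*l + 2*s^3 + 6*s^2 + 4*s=-3*l^3 - 10*l^2 - 4*l + 2*s^3 + s^2*(10 - 3*l) + s*(-8*l^2 - 8*l + 16) + 8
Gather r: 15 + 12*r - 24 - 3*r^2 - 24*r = -3*r^2 - 12*r - 9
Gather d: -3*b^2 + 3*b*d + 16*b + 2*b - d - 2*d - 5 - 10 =-3*b^2 + 18*b + d*(3*b - 3) - 15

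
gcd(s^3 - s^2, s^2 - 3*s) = s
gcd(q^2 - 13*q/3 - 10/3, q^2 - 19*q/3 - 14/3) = q + 2/3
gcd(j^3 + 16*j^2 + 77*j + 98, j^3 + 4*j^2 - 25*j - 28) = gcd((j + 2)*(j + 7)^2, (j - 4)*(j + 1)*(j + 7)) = j + 7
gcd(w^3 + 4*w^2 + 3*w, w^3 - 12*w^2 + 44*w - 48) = 1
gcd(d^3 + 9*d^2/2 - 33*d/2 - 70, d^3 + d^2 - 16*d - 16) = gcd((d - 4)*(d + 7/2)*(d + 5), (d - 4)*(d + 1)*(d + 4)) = d - 4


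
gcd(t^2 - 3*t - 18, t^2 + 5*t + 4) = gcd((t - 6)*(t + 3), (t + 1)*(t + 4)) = 1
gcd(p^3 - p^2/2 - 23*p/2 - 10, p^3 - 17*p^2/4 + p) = p - 4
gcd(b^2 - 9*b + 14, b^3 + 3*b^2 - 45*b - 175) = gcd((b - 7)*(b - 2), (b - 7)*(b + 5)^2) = b - 7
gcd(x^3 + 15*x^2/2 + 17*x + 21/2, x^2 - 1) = x + 1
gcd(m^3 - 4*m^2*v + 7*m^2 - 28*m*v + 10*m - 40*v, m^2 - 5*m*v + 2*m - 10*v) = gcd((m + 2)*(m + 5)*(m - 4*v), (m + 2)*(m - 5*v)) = m + 2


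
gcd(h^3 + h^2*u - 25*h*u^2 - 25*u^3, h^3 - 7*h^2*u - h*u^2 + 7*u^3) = h + u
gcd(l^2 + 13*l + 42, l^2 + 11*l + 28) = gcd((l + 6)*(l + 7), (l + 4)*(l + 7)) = l + 7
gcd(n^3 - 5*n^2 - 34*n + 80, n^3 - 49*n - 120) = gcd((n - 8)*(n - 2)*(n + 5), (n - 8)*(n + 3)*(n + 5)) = n^2 - 3*n - 40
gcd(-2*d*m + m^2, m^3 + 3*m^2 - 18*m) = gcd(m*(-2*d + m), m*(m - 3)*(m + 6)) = m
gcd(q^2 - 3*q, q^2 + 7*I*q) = q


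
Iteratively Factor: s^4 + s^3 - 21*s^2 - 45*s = (s + 3)*(s^3 - 2*s^2 - 15*s) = (s + 3)^2*(s^2 - 5*s) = (s - 5)*(s + 3)^2*(s)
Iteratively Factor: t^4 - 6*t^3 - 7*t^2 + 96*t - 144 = (t - 4)*(t^3 - 2*t^2 - 15*t + 36) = (t - 4)*(t - 3)*(t^2 + t - 12) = (t - 4)*(t - 3)*(t + 4)*(t - 3)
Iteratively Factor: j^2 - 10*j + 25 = (j - 5)*(j - 5)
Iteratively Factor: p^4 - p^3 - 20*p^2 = (p + 4)*(p^3 - 5*p^2) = p*(p + 4)*(p^2 - 5*p) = p^2*(p + 4)*(p - 5)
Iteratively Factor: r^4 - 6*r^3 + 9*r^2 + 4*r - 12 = (r + 1)*(r^3 - 7*r^2 + 16*r - 12) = (r - 3)*(r + 1)*(r^2 - 4*r + 4) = (r - 3)*(r - 2)*(r + 1)*(r - 2)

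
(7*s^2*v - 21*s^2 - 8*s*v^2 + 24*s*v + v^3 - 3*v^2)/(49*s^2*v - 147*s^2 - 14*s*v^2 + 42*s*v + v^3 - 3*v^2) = (s - v)/(7*s - v)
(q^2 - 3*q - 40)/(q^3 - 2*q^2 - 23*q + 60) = (q - 8)/(q^2 - 7*q + 12)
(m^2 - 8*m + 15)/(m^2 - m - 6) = (m - 5)/(m + 2)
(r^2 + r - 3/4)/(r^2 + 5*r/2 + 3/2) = (r - 1/2)/(r + 1)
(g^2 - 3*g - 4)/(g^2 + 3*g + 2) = (g - 4)/(g + 2)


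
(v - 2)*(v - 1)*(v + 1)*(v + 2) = v^4 - 5*v^2 + 4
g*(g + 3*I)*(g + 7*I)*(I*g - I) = I*g^4 - 10*g^3 - I*g^3 + 10*g^2 - 21*I*g^2 + 21*I*g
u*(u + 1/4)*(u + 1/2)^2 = u^4 + 5*u^3/4 + u^2/2 + u/16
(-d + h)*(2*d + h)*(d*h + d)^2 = -2*d^4*h^2 - 4*d^4*h - 2*d^4 + d^3*h^3 + 2*d^3*h^2 + d^3*h + d^2*h^4 + 2*d^2*h^3 + d^2*h^2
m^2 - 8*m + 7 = (m - 7)*(m - 1)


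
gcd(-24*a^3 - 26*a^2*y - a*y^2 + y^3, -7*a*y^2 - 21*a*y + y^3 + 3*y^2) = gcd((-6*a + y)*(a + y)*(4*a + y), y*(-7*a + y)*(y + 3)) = 1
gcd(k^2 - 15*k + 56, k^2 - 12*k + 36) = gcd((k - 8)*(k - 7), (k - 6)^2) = 1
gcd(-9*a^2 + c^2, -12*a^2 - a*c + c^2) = 3*a + c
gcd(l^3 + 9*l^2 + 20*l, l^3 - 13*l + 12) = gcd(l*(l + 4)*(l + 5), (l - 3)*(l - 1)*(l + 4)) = l + 4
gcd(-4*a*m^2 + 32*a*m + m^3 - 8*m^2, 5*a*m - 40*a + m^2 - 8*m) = m - 8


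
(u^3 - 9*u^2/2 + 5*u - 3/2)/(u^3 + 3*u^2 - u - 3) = (2*u^2 - 7*u + 3)/(2*(u^2 + 4*u + 3))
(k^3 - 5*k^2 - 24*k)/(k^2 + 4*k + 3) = k*(k - 8)/(k + 1)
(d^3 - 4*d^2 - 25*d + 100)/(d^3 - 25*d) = (d - 4)/d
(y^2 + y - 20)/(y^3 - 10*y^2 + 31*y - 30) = (y^2 + y - 20)/(y^3 - 10*y^2 + 31*y - 30)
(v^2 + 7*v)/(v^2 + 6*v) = (v + 7)/(v + 6)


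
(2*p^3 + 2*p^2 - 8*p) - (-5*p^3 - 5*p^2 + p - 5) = 7*p^3 + 7*p^2 - 9*p + 5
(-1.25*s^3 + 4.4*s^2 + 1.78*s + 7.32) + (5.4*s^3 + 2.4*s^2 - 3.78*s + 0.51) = 4.15*s^3 + 6.8*s^2 - 2.0*s + 7.83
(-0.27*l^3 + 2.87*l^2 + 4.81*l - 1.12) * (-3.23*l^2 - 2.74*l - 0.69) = 0.8721*l^5 - 8.5303*l^4 - 23.2138*l^3 - 11.5421*l^2 - 0.250099999999999*l + 0.7728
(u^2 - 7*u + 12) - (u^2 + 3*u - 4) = 16 - 10*u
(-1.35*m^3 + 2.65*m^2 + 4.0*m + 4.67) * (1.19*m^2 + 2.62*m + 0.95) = -1.6065*m^5 - 0.383500000000001*m^4 + 10.4205*m^3 + 18.5548*m^2 + 16.0354*m + 4.4365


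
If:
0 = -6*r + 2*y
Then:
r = y/3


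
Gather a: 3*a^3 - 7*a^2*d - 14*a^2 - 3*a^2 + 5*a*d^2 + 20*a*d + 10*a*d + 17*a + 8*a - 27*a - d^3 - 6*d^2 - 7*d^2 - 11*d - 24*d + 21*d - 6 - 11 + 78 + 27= 3*a^3 + a^2*(-7*d - 17) + a*(5*d^2 + 30*d - 2) - d^3 - 13*d^2 - 14*d + 88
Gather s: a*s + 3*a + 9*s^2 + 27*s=3*a + 9*s^2 + s*(a + 27)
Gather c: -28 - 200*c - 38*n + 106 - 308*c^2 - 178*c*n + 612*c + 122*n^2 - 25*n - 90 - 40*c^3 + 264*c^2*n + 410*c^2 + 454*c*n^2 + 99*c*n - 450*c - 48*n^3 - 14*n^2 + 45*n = -40*c^3 + c^2*(264*n + 102) + c*(454*n^2 - 79*n - 38) - 48*n^3 + 108*n^2 - 18*n - 12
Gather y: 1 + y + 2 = y + 3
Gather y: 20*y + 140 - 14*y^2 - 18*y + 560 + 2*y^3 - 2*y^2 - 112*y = 2*y^3 - 16*y^2 - 110*y + 700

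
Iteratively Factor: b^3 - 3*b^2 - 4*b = (b)*(b^2 - 3*b - 4) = b*(b + 1)*(b - 4)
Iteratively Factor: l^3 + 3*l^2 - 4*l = (l + 4)*(l^2 - l) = l*(l + 4)*(l - 1)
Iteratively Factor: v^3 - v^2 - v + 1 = (v + 1)*(v^2 - 2*v + 1) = (v - 1)*(v + 1)*(v - 1)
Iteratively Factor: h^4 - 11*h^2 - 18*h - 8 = (h + 1)*(h^3 - h^2 - 10*h - 8) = (h + 1)*(h + 2)*(h^2 - 3*h - 4) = (h + 1)^2*(h + 2)*(h - 4)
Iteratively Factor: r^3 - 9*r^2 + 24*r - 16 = (r - 1)*(r^2 - 8*r + 16) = (r - 4)*(r - 1)*(r - 4)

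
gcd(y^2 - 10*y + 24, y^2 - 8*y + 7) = 1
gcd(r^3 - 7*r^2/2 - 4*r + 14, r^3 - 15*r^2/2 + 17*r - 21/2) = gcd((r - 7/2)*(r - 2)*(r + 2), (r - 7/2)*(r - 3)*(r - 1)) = r - 7/2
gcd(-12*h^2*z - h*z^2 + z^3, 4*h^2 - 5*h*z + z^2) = -4*h + z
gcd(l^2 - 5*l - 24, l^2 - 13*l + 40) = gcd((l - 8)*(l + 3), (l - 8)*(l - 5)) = l - 8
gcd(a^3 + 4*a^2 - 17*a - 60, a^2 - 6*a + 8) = a - 4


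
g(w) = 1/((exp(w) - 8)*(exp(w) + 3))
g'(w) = -exp(w)/((exp(w) - 8)*(exp(w) + 3)^2) - exp(w)/((exp(w) - 8)^2*(exp(w) + 3))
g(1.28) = -0.03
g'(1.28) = -0.01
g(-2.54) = -0.04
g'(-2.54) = 0.00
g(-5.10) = -0.04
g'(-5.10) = 0.00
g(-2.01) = -0.04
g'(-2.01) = 0.00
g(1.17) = -0.03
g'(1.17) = -0.01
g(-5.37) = -0.04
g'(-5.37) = 0.00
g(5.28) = 0.00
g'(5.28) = -0.00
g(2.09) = 1.06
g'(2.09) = -101.93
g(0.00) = -0.04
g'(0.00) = 0.00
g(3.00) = 0.00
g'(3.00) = -0.00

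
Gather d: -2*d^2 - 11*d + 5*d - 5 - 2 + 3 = -2*d^2 - 6*d - 4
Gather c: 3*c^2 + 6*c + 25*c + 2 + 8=3*c^2 + 31*c + 10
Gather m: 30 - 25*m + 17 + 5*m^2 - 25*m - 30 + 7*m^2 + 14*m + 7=12*m^2 - 36*m + 24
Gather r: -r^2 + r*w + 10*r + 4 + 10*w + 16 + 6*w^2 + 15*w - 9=-r^2 + r*(w + 10) + 6*w^2 + 25*w + 11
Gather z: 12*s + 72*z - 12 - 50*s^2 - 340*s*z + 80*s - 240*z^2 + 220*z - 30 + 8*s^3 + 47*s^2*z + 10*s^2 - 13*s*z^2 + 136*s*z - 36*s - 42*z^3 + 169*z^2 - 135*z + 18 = 8*s^3 - 40*s^2 + 56*s - 42*z^3 + z^2*(-13*s - 71) + z*(47*s^2 - 204*s + 157) - 24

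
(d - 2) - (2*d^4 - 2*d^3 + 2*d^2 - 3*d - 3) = -2*d^4 + 2*d^3 - 2*d^2 + 4*d + 1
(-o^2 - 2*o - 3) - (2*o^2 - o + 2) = -3*o^2 - o - 5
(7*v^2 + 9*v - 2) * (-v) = -7*v^3 - 9*v^2 + 2*v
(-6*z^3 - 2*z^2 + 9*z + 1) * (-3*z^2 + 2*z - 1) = 18*z^5 - 6*z^4 - 25*z^3 + 17*z^2 - 7*z - 1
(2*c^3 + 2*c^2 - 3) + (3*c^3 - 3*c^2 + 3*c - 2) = 5*c^3 - c^2 + 3*c - 5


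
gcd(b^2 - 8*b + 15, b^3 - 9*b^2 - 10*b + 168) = 1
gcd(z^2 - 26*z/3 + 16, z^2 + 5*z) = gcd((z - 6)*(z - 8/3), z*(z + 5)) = 1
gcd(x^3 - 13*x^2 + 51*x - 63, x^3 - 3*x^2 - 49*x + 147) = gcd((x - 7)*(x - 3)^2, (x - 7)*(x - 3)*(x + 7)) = x^2 - 10*x + 21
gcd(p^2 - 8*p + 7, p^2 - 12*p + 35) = p - 7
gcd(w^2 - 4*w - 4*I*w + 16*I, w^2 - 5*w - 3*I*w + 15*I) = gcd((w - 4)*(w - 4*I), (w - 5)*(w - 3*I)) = 1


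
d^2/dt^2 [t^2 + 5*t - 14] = 2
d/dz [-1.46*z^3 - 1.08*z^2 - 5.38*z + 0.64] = -4.38*z^2 - 2.16*z - 5.38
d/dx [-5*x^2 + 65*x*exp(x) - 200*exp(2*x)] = 65*x*exp(x) - 10*x - 400*exp(2*x) + 65*exp(x)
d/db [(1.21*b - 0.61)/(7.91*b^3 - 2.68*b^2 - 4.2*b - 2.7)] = (-19.1422*b^3 + 17.7181*b^2 - 3.2696*b - 5.829)/(62.5681*b^6 - 42.3976*b^5 - 59.2616*b^4 - 20.202*b^3 + 32.112*b^2 + 22.68*b + 7.29)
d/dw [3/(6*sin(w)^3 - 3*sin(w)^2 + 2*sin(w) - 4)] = 6*(-9*sin(w)^2 + 3*sin(w) - 1)*cos(w)/(6*sin(w)^3 - 3*sin(w)^2 + 2*sin(w) - 4)^2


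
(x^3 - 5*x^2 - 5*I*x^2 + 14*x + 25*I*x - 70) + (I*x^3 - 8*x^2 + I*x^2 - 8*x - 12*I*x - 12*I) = x^3 + I*x^3 - 13*x^2 - 4*I*x^2 + 6*x + 13*I*x - 70 - 12*I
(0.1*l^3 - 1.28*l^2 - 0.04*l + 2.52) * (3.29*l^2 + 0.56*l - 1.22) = 0.329*l^5 - 4.1552*l^4 - 0.9704*l^3 + 9.83*l^2 + 1.46*l - 3.0744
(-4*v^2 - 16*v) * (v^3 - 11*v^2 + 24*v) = -4*v^5 + 28*v^4 + 80*v^3 - 384*v^2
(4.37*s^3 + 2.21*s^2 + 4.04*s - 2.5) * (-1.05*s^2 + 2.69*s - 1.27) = -4.5885*s^5 + 9.4348*s^4 - 3.847*s^3 + 10.6859*s^2 - 11.8558*s + 3.175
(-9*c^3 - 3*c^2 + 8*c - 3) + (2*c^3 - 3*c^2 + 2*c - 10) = -7*c^3 - 6*c^2 + 10*c - 13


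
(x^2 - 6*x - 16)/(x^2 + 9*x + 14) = (x - 8)/(x + 7)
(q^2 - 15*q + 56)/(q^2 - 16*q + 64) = (q - 7)/(q - 8)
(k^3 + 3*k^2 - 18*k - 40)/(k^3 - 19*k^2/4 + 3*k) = 4*(k^2 + 7*k + 10)/(k*(4*k - 3))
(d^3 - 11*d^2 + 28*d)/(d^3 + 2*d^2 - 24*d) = (d - 7)/(d + 6)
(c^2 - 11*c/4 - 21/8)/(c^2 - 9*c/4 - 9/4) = (c - 7/2)/(c - 3)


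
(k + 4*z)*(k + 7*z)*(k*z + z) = k^3*z + 11*k^2*z^2 + k^2*z + 28*k*z^3 + 11*k*z^2 + 28*z^3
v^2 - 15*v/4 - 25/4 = (v - 5)*(v + 5/4)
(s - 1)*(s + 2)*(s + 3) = s^3 + 4*s^2 + s - 6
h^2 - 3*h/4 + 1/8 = (h - 1/2)*(h - 1/4)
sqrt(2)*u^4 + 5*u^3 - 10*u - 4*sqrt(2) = (u - sqrt(2))*(u + sqrt(2))*(u + 2*sqrt(2))*(sqrt(2)*u + 1)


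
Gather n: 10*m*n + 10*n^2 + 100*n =10*n^2 + n*(10*m + 100)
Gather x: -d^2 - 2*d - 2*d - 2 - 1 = -d^2 - 4*d - 3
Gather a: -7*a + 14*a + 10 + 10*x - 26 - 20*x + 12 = 7*a - 10*x - 4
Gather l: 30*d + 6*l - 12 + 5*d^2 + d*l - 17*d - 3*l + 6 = 5*d^2 + 13*d + l*(d + 3) - 6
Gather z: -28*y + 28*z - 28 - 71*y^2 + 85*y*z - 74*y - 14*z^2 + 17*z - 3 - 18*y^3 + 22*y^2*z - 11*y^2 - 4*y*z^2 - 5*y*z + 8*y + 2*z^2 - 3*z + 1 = -18*y^3 - 82*y^2 - 94*y + z^2*(-4*y - 12) + z*(22*y^2 + 80*y + 42) - 30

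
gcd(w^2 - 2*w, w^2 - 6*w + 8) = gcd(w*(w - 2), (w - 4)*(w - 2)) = w - 2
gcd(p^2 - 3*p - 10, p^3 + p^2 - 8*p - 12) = p + 2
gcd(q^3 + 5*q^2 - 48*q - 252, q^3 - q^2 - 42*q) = q^2 - q - 42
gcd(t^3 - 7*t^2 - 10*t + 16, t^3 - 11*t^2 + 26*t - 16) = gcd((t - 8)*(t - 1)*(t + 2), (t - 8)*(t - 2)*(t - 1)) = t^2 - 9*t + 8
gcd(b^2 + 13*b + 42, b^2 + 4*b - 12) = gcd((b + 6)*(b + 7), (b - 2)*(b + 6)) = b + 6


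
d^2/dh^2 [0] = 0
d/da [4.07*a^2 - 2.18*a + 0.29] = 8.14*a - 2.18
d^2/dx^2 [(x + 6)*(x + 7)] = 2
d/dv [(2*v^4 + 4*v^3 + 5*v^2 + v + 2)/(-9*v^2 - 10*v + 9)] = (-36*v^5 - 96*v^4 - 8*v^3 + 67*v^2 + 126*v + 29)/(81*v^4 + 180*v^3 - 62*v^2 - 180*v + 81)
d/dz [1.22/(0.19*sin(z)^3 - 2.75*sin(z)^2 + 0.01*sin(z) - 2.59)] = (-0.6954*sin(z)^2 + 6.71*sin(z) - 0.0122)*cos(z)/(0.19*sin(z)^3 - 2.75*sin(z)^2 + 0.01*sin(z) - 2.59)^2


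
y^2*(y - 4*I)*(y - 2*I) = y^4 - 6*I*y^3 - 8*y^2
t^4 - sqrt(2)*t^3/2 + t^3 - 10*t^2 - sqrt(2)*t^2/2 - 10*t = t*(t + 1)*(t - 5*sqrt(2)/2)*(t + 2*sqrt(2))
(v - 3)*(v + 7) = v^2 + 4*v - 21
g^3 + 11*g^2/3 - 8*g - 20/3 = (g - 2)*(g + 2/3)*(g + 5)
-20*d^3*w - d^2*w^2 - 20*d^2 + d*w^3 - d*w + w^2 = (-5*d + w)*(4*d + w)*(d*w + 1)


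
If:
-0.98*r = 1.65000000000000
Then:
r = -1.68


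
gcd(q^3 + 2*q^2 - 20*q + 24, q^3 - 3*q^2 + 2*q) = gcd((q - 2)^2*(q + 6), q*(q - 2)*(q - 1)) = q - 2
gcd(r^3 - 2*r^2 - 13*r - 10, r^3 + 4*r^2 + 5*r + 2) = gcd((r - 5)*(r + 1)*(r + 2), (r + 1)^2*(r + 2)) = r^2 + 3*r + 2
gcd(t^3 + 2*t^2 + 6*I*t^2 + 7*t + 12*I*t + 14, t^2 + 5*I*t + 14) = t + 7*I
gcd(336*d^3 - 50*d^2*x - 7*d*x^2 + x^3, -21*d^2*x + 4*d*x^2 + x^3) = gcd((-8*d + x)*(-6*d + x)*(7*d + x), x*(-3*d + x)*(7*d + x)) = 7*d + x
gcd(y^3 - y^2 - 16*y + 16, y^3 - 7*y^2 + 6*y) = y - 1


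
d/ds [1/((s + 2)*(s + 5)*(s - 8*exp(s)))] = ((s + 2)*(s + 5)*(8*exp(s) - 1) - (s + 2)*(s - 8*exp(s)) - (s + 5)*(s - 8*exp(s)))/((s + 2)^2*(s + 5)^2*(s - 8*exp(s))^2)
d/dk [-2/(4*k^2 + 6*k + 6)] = (4*k + 3)/(2*k^2 + 3*k + 3)^2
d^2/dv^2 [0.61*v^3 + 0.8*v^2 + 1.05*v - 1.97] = 3.66*v + 1.6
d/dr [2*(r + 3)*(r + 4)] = 4*r + 14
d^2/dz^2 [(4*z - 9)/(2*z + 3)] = -120/(2*z + 3)^3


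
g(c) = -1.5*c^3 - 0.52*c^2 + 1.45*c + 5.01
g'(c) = -4.5*c^2 - 1.04*c + 1.45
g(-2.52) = 22.06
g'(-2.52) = -24.51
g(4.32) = -119.36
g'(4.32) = -87.02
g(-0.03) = 4.97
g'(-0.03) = 1.48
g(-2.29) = 16.98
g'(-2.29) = -19.77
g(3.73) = -74.66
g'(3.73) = -65.04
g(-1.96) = 11.46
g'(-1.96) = -13.80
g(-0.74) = 4.26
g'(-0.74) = -0.24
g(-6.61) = 405.91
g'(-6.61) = -188.29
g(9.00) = -1117.56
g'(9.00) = -372.41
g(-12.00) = 2504.73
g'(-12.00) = -634.07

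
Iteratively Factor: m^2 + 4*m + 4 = (m + 2)*(m + 2)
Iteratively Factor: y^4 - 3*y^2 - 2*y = (y - 2)*(y^3 + 2*y^2 + y) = y*(y - 2)*(y^2 + 2*y + 1) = y*(y - 2)*(y + 1)*(y + 1)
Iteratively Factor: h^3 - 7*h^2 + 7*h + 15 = (h + 1)*(h^2 - 8*h + 15) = (h - 5)*(h + 1)*(h - 3)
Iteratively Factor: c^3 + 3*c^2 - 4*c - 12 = (c + 3)*(c^2 - 4) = (c - 2)*(c + 3)*(c + 2)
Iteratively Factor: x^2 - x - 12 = (x + 3)*(x - 4)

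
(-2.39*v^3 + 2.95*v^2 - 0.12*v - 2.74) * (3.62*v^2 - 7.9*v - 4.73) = -8.6518*v^5 + 29.56*v^4 - 12.4347*v^3 - 22.9243*v^2 + 22.2136*v + 12.9602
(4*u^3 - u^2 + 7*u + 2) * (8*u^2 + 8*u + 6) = 32*u^5 + 24*u^4 + 72*u^3 + 66*u^2 + 58*u + 12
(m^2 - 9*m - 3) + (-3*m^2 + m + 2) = -2*m^2 - 8*m - 1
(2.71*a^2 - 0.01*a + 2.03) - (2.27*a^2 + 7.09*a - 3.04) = 0.44*a^2 - 7.1*a + 5.07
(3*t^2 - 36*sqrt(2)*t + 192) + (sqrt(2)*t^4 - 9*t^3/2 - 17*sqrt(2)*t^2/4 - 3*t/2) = sqrt(2)*t^4 - 9*t^3/2 - 17*sqrt(2)*t^2/4 + 3*t^2 - 36*sqrt(2)*t - 3*t/2 + 192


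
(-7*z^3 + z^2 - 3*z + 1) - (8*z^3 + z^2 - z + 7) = -15*z^3 - 2*z - 6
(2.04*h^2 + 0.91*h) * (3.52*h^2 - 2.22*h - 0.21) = 7.1808*h^4 - 1.3256*h^3 - 2.4486*h^2 - 0.1911*h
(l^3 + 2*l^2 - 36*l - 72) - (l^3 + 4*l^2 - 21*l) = -2*l^2 - 15*l - 72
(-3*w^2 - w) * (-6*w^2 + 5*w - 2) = 18*w^4 - 9*w^3 + w^2 + 2*w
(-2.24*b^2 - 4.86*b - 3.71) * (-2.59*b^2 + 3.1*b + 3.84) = 5.8016*b^4 + 5.6434*b^3 - 14.0587*b^2 - 30.1634*b - 14.2464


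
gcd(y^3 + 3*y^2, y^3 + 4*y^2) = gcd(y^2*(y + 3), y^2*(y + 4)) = y^2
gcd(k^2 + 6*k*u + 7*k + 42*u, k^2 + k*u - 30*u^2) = k + 6*u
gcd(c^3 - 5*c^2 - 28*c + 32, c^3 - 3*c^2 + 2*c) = c - 1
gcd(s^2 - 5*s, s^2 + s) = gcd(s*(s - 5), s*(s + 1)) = s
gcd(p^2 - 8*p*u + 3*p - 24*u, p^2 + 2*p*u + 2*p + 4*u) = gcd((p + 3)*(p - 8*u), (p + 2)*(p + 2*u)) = 1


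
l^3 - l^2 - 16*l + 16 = (l - 4)*(l - 1)*(l + 4)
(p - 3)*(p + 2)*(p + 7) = p^3 + 6*p^2 - 13*p - 42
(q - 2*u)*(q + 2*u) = q^2 - 4*u^2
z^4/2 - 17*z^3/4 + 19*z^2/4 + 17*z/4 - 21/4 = (z/2 + 1/2)*(z - 7)*(z - 3/2)*(z - 1)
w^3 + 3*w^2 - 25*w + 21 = (w - 3)*(w - 1)*(w + 7)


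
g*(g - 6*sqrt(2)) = g^2 - 6*sqrt(2)*g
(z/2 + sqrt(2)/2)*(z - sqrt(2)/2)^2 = z^3/2 - 3*z/4 + sqrt(2)/4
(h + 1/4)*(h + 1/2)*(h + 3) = h^3 + 15*h^2/4 + 19*h/8 + 3/8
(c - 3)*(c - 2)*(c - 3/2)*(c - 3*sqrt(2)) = c^4 - 13*c^3/2 - 3*sqrt(2)*c^3 + 27*c^2/2 + 39*sqrt(2)*c^2/2 - 81*sqrt(2)*c/2 - 9*c + 27*sqrt(2)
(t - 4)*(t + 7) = t^2 + 3*t - 28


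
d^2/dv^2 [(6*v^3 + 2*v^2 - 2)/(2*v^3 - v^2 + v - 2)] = 4*(10*v^6 - 18*v^5 + 42*v^4 + 42*v^3 - 33*v^2 + 27*v + 5)/(8*v^9 - 12*v^8 + 18*v^7 - 37*v^6 + 33*v^5 - 33*v^4 + 37*v^3 - 18*v^2 + 12*v - 8)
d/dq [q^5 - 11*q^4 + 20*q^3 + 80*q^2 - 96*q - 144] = 5*q^4 - 44*q^3 + 60*q^2 + 160*q - 96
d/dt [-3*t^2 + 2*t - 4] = 2 - 6*t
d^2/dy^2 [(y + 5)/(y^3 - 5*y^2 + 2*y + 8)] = 2*((y + 5)*(3*y^2 - 10*y + 2)^2 + (-3*y^2 + 10*y - (y + 5)*(3*y - 5) - 2)*(y^3 - 5*y^2 + 2*y + 8))/(y^3 - 5*y^2 + 2*y + 8)^3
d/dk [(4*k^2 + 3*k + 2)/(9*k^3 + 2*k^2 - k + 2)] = 2*(-18*k^4 - 27*k^3 - 32*k^2 + 4*k + 4)/(81*k^6 + 36*k^5 - 14*k^4 + 32*k^3 + 9*k^2 - 4*k + 4)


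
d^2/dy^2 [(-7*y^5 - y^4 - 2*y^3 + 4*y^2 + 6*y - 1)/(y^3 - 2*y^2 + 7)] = 2*(-7*y^9 + 42*y^8 - 84*y^7 - 102*y^6 + 921*y^5 + 84*y^4 - 3614*y^3 - 390*y^2 - 21*y + 182)/(y^9 - 6*y^8 + 12*y^7 + 13*y^6 - 84*y^5 + 84*y^4 + 147*y^3 - 294*y^2 + 343)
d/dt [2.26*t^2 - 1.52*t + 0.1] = 4.52*t - 1.52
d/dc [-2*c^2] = -4*c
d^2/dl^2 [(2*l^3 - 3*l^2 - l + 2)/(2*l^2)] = (6 - l)/l^4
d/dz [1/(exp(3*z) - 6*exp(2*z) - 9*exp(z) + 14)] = 3*(-exp(2*z) + 4*exp(z) + 3)*exp(z)/(exp(3*z) - 6*exp(2*z) - 9*exp(z) + 14)^2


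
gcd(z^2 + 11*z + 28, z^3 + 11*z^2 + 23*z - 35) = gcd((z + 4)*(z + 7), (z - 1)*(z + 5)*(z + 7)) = z + 7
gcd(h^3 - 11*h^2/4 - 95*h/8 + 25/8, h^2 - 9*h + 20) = h - 5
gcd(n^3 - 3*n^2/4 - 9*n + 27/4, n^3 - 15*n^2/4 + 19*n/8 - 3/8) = n - 3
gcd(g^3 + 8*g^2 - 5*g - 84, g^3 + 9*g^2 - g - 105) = g^2 + 4*g - 21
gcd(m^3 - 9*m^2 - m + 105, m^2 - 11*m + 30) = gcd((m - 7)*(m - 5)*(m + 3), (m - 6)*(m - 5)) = m - 5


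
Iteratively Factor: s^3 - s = (s + 1)*(s^2 - s) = s*(s + 1)*(s - 1)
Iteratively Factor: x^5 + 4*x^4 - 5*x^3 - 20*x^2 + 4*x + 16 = (x - 1)*(x^4 + 5*x^3 - 20*x - 16) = (x - 1)*(x + 1)*(x^3 + 4*x^2 - 4*x - 16) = (x - 1)*(x + 1)*(x + 2)*(x^2 + 2*x - 8) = (x - 2)*(x - 1)*(x + 1)*(x + 2)*(x + 4)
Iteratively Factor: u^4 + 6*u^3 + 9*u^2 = (u + 3)*(u^3 + 3*u^2) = u*(u + 3)*(u^2 + 3*u) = u^2*(u + 3)*(u + 3)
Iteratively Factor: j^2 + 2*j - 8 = (j - 2)*(j + 4)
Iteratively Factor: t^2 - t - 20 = (t - 5)*(t + 4)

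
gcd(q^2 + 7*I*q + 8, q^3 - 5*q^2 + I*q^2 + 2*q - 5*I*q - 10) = q - I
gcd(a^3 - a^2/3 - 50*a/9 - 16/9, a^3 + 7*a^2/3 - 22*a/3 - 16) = a^2 - 2*a/3 - 16/3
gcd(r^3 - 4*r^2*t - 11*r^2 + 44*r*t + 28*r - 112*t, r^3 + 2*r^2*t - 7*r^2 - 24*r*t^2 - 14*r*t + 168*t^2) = r^2 - 4*r*t - 7*r + 28*t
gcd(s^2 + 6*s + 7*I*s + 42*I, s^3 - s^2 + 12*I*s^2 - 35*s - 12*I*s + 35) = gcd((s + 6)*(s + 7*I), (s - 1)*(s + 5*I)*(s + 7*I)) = s + 7*I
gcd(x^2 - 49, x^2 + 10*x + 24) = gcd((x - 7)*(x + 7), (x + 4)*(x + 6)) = 1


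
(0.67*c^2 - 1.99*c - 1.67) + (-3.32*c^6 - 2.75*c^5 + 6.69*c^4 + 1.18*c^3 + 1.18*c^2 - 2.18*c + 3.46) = -3.32*c^6 - 2.75*c^5 + 6.69*c^4 + 1.18*c^3 + 1.85*c^2 - 4.17*c + 1.79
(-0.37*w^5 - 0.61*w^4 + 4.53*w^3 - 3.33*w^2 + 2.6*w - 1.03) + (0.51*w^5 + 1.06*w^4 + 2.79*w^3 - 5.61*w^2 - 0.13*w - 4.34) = 0.14*w^5 + 0.45*w^4 + 7.32*w^3 - 8.94*w^2 + 2.47*w - 5.37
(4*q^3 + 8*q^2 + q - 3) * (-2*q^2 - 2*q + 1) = -8*q^5 - 24*q^4 - 14*q^3 + 12*q^2 + 7*q - 3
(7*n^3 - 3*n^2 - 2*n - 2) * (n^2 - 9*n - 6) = 7*n^5 - 66*n^4 - 17*n^3 + 34*n^2 + 30*n + 12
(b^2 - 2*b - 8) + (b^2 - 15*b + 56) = 2*b^2 - 17*b + 48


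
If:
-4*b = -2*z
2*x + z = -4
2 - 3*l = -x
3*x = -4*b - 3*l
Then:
No Solution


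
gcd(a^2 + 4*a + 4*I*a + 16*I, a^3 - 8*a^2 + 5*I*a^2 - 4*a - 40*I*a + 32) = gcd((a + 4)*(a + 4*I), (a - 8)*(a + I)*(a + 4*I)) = a + 4*I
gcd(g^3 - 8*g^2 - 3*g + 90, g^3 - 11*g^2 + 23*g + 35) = g - 5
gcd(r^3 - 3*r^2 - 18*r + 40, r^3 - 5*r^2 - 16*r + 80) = r^2 - r - 20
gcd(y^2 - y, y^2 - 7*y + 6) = y - 1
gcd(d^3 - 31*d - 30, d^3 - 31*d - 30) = d^3 - 31*d - 30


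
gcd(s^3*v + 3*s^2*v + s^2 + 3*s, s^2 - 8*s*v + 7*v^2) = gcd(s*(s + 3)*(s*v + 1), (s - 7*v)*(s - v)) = 1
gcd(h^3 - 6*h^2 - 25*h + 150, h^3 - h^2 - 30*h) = h^2 - h - 30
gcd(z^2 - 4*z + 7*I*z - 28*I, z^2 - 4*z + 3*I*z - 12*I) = z - 4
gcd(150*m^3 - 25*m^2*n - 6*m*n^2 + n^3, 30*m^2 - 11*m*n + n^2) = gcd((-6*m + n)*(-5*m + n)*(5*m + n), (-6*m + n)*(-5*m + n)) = 30*m^2 - 11*m*n + n^2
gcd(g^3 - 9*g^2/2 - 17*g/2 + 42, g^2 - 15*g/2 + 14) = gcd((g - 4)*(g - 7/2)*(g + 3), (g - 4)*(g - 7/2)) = g^2 - 15*g/2 + 14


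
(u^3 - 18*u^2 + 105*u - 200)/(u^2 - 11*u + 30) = (u^2 - 13*u + 40)/(u - 6)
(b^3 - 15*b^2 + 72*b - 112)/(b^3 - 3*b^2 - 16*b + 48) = (b^2 - 11*b + 28)/(b^2 + b - 12)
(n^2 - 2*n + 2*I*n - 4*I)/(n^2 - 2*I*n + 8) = (n - 2)/(n - 4*I)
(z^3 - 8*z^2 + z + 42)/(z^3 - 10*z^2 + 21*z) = (z + 2)/z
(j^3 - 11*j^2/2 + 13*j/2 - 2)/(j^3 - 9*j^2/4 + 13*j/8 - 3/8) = 4*(j - 4)/(4*j - 3)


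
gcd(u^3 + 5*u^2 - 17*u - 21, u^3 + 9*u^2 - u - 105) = u^2 + 4*u - 21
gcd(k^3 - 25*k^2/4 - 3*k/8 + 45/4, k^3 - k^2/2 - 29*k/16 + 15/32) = k^2 - k/4 - 15/8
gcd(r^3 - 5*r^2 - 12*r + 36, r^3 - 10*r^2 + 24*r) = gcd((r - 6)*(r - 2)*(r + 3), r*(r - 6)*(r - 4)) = r - 6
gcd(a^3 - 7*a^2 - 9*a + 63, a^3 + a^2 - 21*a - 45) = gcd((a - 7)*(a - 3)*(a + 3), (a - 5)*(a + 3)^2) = a + 3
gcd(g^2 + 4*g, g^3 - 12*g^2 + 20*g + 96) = 1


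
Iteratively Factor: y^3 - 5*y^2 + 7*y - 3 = (y - 1)*(y^2 - 4*y + 3) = (y - 1)^2*(y - 3)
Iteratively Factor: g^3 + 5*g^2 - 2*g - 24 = (g - 2)*(g^2 + 7*g + 12) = (g - 2)*(g + 4)*(g + 3)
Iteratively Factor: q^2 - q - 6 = (q + 2)*(q - 3)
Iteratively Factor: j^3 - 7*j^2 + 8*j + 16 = (j + 1)*(j^2 - 8*j + 16) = (j - 4)*(j + 1)*(j - 4)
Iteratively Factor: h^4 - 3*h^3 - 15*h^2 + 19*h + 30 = (h + 3)*(h^3 - 6*h^2 + 3*h + 10) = (h - 2)*(h + 3)*(h^2 - 4*h - 5) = (h - 2)*(h + 1)*(h + 3)*(h - 5)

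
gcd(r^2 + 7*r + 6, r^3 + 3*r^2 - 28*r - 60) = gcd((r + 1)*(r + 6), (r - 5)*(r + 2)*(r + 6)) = r + 6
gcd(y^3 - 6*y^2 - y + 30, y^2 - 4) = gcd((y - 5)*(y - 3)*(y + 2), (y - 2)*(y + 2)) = y + 2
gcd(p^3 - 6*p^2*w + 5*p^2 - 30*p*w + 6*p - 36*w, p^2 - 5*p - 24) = p + 3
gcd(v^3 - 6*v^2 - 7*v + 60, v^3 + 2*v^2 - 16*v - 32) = v - 4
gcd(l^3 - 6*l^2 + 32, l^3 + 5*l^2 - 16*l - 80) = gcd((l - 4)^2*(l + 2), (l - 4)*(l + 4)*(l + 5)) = l - 4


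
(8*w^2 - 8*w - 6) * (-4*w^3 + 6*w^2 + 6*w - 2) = -32*w^5 + 80*w^4 + 24*w^3 - 100*w^2 - 20*w + 12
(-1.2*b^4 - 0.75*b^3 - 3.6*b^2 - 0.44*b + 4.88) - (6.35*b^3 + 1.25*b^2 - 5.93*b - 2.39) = -1.2*b^4 - 7.1*b^3 - 4.85*b^2 + 5.49*b + 7.27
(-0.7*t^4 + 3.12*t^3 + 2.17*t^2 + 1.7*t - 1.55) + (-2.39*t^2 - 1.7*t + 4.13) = -0.7*t^4 + 3.12*t^3 - 0.22*t^2 + 2.58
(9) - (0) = 9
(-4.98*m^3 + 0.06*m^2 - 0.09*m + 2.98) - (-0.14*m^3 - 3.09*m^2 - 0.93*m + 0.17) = -4.84*m^3 + 3.15*m^2 + 0.84*m + 2.81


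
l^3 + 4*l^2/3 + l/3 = l*(l + 1/3)*(l + 1)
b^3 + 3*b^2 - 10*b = b*(b - 2)*(b + 5)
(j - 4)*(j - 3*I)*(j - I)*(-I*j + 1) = -I*j^4 - 3*j^3 + 4*I*j^3 + 12*j^2 - I*j^2 - 3*j + 4*I*j + 12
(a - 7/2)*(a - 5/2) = a^2 - 6*a + 35/4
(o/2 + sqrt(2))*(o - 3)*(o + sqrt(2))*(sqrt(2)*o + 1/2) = sqrt(2)*o^4/2 - 3*sqrt(2)*o^3/2 + 13*o^3/4 - 39*o^2/4 + 11*sqrt(2)*o^2/4 - 33*sqrt(2)*o/4 + o - 3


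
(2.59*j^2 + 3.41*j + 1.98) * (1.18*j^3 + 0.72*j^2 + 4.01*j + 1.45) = 3.0562*j^5 + 5.8886*j^4 + 15.1775*j^3 + 18.8552*j^2 + 12.8843*j + 2.871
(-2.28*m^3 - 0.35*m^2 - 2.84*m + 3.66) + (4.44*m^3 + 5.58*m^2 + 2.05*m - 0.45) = 2.16*m^3 + 5.23*m^2 - 0.79*m + 3.21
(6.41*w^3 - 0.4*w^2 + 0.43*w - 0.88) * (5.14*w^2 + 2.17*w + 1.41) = 32.9474*w^5 + 11.8537*w^4 + 10.3803*w^3 - 4.1541*w^2 - 1.3033*w - 1.2408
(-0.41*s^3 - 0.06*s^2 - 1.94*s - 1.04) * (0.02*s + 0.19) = -0.0082*s^4 - 0.0791*s^3 - 0.0502*s^2 - 0.3894*s - 0.1976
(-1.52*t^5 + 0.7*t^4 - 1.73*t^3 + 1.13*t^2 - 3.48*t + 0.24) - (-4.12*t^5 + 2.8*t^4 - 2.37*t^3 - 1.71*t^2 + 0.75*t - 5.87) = 2.6*t^5 - 2.1*t^4 + 0.64*t^3 + 2.84*t^2 - 4.23*t + 6.11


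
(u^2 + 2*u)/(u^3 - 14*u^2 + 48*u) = (u + 2)/(u^2 - 14*u + 48)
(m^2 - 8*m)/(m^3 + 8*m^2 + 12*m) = (m - 8)/(m^2 + 8*m + 12)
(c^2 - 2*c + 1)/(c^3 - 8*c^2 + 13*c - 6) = 1/(c - 6)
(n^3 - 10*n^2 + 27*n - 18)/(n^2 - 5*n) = (n^3 - 10*n^2 + 27*n - 18)/(n*(n - 5))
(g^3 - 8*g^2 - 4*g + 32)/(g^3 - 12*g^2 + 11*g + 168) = (g^2 - 4)/(g^2 - 4*g - 21)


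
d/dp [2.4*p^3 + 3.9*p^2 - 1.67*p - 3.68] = 7.2*p^2 + 7.8*p - 1.67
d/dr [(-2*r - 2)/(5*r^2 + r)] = 2*(5*r^2 + 10*r + 1)/(r^2*(25*r^2 + 10*r + 1))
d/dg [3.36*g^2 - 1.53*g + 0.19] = 6.72*g - 1.53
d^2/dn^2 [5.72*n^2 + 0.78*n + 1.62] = 11.4400000000000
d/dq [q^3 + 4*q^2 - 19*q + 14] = 3*q^2 + 8*q - 19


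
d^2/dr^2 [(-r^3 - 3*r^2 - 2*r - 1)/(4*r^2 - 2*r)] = (-15*r^3 - 12*r^2 + 6*r - 1)/(r^3*(8*r^3 - 12*r^2 + 6*r - 1))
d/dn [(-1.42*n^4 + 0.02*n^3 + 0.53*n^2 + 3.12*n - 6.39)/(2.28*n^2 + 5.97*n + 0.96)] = (-6.4752*n^5 - 25.3866*n^4 - 5.214*n^3 - 3.8919*n^2 + 30.156*n + 41.1435)/(5.1984*n^4 + 27.2232*n^3 + 40.0185*n^2 + 11.4624*n + 0.9216)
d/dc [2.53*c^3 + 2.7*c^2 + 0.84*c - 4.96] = 7.59*c^2 + 5.4*c + 0.84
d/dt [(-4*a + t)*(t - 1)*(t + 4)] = -8*a*t - 12*a + 3*t^2 + 6*t - 4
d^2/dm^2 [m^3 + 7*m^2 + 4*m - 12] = 6*m + 14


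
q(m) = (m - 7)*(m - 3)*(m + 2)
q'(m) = (m - 7)*(m - 3) + (m - 7)*(m + 2) + (m - 3)*(m + 2) = 3*m^2 - 16*m + 1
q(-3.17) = -73.42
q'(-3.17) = 81.87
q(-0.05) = 41.93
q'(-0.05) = 1.81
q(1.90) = 21.88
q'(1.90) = -18.57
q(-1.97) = 1.34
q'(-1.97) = 44.16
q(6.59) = -12.64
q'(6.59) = 25.84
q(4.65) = -25.79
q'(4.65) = -8.53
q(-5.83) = -433.90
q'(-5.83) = 196.25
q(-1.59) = 16.17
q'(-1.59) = 34.02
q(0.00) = 42.00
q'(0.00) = 1.00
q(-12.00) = -2850.00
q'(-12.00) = 625.00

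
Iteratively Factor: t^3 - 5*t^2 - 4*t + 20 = (t - 2)*(t^2 - 3*t - 10) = (t - 2)*(t + 2)*(t - 5)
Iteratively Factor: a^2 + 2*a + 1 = (a + 1)*(a + 1)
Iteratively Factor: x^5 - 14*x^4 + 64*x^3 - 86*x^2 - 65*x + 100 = (x - 5)*(x^4 - 9*x^3 + 19*x^2 + 9*x - 20) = (x - 5)*(x - 4)*(x^3 - 5*x^2 - x + 5) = (x - 5)^2*(x - 4)*(x^2 - 1) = (x - 5)^2*(x - 4)*(x + 1)*(x - 1)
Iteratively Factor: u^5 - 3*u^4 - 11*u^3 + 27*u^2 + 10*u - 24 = (u - 4)*(u^4 + u^3 - 7*u^2 - u + 6) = (u - 4)*(u + 1)*(u^3 - 7*u + 6) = (u - 4)*(u - 1)*(u + 1)*(u^2 + u - 6) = (u - 4)*(u - 1)*(u + 1)*(u + 3)*(u - 2)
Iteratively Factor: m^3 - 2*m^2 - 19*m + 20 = (m - 1)*(m^2 - m - 20) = (m - 5)*(m - 1)*(m + 4)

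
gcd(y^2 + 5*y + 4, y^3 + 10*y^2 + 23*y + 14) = y + 1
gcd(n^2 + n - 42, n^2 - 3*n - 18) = n - 6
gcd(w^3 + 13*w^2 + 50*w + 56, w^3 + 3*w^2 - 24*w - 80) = w + 4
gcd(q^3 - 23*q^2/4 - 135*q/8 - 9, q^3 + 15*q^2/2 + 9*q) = q + 3/2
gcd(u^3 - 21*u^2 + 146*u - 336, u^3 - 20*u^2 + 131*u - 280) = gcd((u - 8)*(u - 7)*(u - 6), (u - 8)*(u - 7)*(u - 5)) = u^2 - 15*u + 56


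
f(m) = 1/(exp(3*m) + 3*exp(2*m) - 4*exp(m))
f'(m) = (-3*exp(3*m) - 6*exp(2*m) + 4*exp(m))/(exp(3*m) + 3*exp(2*m) - 4*exp(m))^2 = (-3*exp(2*m) - 6*exp(m) + 4)*exp(-m)/(exp(2*m) + 3*exp(m) - 4)^2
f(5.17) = 0.00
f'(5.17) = -0.00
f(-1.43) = -1.30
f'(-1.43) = 0.96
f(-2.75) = -4.11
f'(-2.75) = 3.90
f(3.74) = 0.00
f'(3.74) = -0.00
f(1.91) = 0.00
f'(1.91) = -0.01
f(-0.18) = -1.50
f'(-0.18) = -5.86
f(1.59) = 0.01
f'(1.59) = -0.02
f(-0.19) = -1.45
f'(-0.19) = -5.22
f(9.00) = 0.00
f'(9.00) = 0.00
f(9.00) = 0.00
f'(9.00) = 0.00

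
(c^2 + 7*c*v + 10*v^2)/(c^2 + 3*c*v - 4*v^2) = (c^2 + 7*c*v + 10*v^2)/(c^2 + 3*c*v - 4*v^2)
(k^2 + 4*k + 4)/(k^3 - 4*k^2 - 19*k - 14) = (k + 2)/(k^2 - 6*k - 7)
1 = 1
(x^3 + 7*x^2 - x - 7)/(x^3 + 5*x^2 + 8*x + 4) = (x^2 + 6*x - 7)/(x^2 + 4*x + 4)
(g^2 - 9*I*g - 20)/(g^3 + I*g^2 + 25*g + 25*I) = (g - 4*I)/(g^2 + 6*I*g - 5)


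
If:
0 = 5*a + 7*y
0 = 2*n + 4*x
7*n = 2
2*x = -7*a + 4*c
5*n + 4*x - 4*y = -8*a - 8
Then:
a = -31/38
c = -1595/1064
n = 2/7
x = -1/7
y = 155/266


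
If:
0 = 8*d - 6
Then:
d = 3/4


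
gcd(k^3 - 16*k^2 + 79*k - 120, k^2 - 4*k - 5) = k - 5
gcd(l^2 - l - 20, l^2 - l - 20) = l^2 - l - 20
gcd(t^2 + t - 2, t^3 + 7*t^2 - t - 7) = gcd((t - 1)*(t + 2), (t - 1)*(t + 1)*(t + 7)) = t - 1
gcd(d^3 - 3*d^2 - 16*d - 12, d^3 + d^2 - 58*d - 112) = d + 2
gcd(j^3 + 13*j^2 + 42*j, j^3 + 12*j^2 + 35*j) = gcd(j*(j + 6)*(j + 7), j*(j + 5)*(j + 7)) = j^2 + 7*j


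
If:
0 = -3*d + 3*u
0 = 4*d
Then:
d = 0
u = 0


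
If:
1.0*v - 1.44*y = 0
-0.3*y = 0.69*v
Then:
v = 0.00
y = 0.00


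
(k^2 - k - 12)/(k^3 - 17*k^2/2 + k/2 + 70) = 2*(k + 3)/(2*k^2 - 9*k - 35)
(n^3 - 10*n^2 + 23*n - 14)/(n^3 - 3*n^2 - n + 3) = (n^2 - 9*n + 14)/(n^2 - 2*n - 3)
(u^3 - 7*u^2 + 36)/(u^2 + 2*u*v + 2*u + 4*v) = (u^2 - 9*u + 18)/(u + 2*v)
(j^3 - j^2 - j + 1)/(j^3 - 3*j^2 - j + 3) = (j - 1)/(j - 3)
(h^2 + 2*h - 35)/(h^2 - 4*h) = (h^2 + 2*h - 35)/(h*(h - 4))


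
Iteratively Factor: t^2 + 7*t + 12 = (t + 3)*(t + 4)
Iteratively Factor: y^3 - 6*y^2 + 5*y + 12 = (y + 1)*(y^2 - 7*y + 12) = (y - 4)*(y + 1)*(y - 3)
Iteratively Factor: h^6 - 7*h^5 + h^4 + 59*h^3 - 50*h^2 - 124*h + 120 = (h - 5)*(h^5 - 2*h^4 - 9*h^3 + 14*h^2 + 20*h - 24) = (h - 5)*(h - 3)*(h^4 + h^3 - 6*h^2 - 4*h + 8) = (h - 5)*(h - 3)*(h - 2)*(h^3 + 3*h^2 - 4) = (h - 5)*(h - 3)*(h - 2)*(h + 2)*(h^2 + h - 2) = (h - 5)*(h - 3)*(h - 2)*(h + 2)^2*(h - 1)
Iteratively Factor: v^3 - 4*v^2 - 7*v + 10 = (v + 2)*(v^2 - 6*v + 5) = (v - 1)*(v + 2)*(v - 5)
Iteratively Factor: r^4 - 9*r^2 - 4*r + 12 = (r - 3)*(r^3 + 3*r^2 - 4) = (r - 3)*(r + 2)*(r^2 + r - 2) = (r - 3)*(r + 2)^2*(r - 1)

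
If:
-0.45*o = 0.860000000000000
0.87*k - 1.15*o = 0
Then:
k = -2.53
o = -1.91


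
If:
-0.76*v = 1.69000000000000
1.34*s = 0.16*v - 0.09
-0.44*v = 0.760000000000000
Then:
No Solution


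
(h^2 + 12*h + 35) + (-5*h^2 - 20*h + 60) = -4*h^2 - 8*h + 95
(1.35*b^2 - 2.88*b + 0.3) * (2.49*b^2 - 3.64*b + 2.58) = 3.3615*b^4 - 12.0852*b^3 + 14.7132*b^2 - 8.5224*b + 0.774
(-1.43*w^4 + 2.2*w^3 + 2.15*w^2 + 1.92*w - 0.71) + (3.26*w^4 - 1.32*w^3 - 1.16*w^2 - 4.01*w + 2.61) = 1.83*w^4 + 0.88*w^3 + 0.99*w^2 - 2.09*w + 1.9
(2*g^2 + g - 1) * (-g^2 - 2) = -2*g^4 - g^3 - 3*g^2 - 2*g + 2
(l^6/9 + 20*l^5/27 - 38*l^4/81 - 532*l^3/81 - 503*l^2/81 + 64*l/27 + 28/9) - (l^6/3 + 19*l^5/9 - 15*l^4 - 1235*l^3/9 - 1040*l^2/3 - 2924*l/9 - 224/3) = -2*l^6/9 - 37*l^5/27 + 1177*l^4/81 + 10583*l^3/81 + 27577*l^2/81 + 8836*l/27 + 700/9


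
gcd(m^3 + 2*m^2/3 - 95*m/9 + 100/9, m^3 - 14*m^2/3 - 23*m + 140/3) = m^2 + 7*m/3 - 20/3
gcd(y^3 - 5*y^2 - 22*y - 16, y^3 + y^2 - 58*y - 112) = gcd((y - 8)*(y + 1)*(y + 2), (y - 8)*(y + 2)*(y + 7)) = y^2 - 6*y - 16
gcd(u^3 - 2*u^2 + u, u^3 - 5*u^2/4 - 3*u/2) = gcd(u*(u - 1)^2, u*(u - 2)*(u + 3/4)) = u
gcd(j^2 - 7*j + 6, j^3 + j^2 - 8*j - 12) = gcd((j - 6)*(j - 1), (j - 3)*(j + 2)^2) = 1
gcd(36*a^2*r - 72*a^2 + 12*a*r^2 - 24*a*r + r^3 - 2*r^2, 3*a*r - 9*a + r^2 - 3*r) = 1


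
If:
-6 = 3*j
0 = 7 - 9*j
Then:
No Solution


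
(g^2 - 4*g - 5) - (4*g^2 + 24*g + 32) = -3*g^2 - 28*g - 37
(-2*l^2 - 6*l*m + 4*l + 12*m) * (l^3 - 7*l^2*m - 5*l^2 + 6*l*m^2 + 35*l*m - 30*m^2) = -2*l^5 + 8*l^4*m + 14*l^4 + 30*l^3*m^2 - 56*l^3*m - 20*l^3 - 36*l^2*m^3 - 210*l^2*m^2 + 80*l^2*m + 252*l*m^3 + 300*l*m^2 - 360*m^3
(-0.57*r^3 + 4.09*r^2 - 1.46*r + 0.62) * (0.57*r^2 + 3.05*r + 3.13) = -0.3249*r^5 + 0.5928*r^4 + 9.8582*r^3 + 8.7021*r^2 - 2.6788*r + 1.9406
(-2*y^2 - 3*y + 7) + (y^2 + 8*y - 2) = -y^2 + 5*y + 5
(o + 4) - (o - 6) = 10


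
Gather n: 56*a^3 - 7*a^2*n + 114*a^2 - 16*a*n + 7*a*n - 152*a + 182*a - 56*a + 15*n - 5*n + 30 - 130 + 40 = 56*a^3 + 114*a^2 - 26*a + n*(-7*a^2 - 9*a + 10) - 60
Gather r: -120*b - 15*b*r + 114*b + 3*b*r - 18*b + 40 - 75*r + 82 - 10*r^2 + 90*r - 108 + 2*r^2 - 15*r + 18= -12*b*r - 24*b - 8*r^2 + 32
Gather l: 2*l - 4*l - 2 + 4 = 2 - 2*l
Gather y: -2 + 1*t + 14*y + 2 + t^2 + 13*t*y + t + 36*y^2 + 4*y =t^2 + 2*t + 36*y^2 + y*(13*t + 18)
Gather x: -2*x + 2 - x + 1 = 3 - 3*x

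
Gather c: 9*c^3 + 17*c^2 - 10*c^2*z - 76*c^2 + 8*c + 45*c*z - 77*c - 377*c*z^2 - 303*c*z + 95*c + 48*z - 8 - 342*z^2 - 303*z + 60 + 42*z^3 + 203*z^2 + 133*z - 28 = 9*c^3 + c^2*(-10*z - 59) + c*(-377*z^2 - 258*z + 26) + 42*z^3 - 139*z^2 - 122*z + 24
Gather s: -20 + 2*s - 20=2*s - 40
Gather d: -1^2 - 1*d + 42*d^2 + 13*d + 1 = 42*d^2 + 12*d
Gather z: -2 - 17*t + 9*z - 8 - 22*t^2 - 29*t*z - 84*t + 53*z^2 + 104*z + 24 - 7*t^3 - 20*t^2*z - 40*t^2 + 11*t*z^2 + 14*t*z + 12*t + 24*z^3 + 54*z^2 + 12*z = -7*t^3 - 62*t^2 - 89*t + 24*z^3 + z^2*(11*t + 107) + z*(-20*t^2 - 15*t + 125) + 14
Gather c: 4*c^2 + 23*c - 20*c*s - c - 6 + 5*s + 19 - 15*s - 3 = 4*c^2 + c*(22 - 20*s) - 10*s + 10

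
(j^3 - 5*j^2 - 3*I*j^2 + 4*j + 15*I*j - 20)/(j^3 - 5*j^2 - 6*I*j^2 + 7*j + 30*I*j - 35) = (j - 4*I)/(j - 7*I)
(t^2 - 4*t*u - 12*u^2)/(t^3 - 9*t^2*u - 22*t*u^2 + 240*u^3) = (t + 2*u)/(t^2 - 3*t*u - 40*u^2)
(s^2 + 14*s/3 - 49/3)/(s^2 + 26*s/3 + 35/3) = (3*s - 7)/(3*s + 5)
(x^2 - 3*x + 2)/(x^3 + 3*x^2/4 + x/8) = 8*(x^2 - 3*x + 2)/(x*(8*x^2 + 6*x + 1))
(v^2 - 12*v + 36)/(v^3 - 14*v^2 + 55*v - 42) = (v - 6)/(v^2 - 8*v + 7)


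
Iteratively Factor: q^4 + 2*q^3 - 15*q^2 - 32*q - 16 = (q + 4)*(q^3 - 2*q^2 - 7*q - 4) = (q + 1)*(q + 4)*(q^2 - 3*q - 4) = (q - 4)*(q + 1)*(q + 4)*(q + 1)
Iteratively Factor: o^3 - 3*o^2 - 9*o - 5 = (o - 5)*(o^2 + 2*o + 1) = (o - 5)*(o + 1)*(o + 1)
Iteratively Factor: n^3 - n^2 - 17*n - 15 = (n - 5)*(n^2 + 4*n + 3) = (n - 5)*(n + 1)*(n + 3)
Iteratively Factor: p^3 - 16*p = (p + 4)*(p^2 - 4*p) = p*(p + 4)*(p - 4)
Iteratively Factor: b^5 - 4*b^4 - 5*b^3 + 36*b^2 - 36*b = (b)*(b^4 - 4*b^3 - 5*b^2 + 36*b - 36) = b*(b - 2)*(b^3 - 2*b^2 - 9*b + 18) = b*(b - 3)*(b - 2)*(b^2 + b - 6) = b*(b - 3)*(b - 2)^2*(b + 3)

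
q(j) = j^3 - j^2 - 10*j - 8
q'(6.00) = 86.00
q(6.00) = 112.00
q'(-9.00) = 251.00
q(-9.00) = -728.00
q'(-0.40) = -8.72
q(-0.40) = -4.22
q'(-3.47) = 33.06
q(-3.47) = -27.12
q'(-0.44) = -8.54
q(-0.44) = -3.88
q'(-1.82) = 3.58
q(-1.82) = 0.86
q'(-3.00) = 23.00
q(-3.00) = -14.00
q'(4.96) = 53.88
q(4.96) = 39.82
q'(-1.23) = -3.00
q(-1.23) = 0.93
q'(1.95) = -2.49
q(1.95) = -23.89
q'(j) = 3*j^2 - 2*j - 10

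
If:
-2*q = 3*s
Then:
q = -3*s/2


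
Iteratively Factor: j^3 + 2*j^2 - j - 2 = (j + 2)*(j^2 - 1) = (j - 1)*(j + 2)*(j + 1)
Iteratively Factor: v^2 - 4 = (v + 2)*(v - 2)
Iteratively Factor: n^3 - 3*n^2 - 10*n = (n + 2)*(n^2 - 5*n) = n*(n + 2)*(n - 5)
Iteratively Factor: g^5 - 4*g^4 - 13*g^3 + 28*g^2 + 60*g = (g)*(g^4 - 4*g^3 - 13*g^2 + 28*g + 60) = g*(g - 5)*(g^3 + g^2 - 8*g - 12) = g*(g - 5)*(g + 2)*(g^2 - g - 6) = g*(g - 5)*(g + 2)^2*(g - 3)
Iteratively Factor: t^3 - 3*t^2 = (t - 3)*(t^2) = t*(t - 3)*(t)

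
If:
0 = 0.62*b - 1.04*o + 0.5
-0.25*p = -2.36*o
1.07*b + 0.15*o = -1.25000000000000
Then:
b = -1.14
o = -0.20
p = -1.88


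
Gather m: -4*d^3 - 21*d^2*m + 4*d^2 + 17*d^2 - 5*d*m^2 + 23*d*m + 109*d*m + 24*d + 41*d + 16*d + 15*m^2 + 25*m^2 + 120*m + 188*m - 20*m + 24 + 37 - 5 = -4*d^3 + 21*d^2 + 81*d + m^2*(40 - 5*d) + m*(-21*d^2 + 132*d + 288) + 56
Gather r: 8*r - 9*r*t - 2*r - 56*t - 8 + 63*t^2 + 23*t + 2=r*(6 - 9*t) + 63*t^2 - 33*t - 6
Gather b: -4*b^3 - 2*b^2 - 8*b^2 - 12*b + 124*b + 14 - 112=-4*b^3 - 10*b^2 + 112*b - 98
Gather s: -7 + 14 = 7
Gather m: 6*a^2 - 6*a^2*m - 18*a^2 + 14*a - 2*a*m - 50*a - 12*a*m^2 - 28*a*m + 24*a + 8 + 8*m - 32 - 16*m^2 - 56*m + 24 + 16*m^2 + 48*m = -12*a^2 - 12*a*m^2 - 12*a + m*(-6*a^2 - 30*a)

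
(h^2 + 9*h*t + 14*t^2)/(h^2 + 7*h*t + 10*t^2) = (h + 7*t)/(h + 5*t)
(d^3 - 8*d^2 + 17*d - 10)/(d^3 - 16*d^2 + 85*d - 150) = (d^2 - 3*d + 2)/(d^2 - 11*d + 30)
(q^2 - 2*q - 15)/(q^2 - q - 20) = (q + 3)/(q + 4)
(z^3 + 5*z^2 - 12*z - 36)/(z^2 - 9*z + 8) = (z^3 + 5*z^2 - 12*z - 36)/(z^2 - 9*z + 8)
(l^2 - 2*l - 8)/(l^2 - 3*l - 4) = (l + 2)/(l + 1)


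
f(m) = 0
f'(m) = 0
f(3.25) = 0.00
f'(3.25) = 0.00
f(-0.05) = 0.00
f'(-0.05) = 0.00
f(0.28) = 0.00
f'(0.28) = 0.00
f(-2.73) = 0.00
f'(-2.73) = 0.00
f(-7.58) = 0.00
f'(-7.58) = 0.00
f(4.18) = 0.00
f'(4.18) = 0.00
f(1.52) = 0.00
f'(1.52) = 0.00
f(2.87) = 0.00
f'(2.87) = 0.00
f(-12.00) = 0.00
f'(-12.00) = 0.00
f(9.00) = 0.00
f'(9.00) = 0.00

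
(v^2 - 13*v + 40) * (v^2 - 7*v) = v^4 - 20*v^3 + 131*v^2 - 280*v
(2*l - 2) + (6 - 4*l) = 4 - 2*l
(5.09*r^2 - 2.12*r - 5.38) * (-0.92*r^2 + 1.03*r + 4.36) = -4.6828*r^4 + 7.1931*r^3 + 24.9584*r^2 - 14.7846*r - 23.4568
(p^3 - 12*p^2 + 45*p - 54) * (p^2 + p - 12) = p^5 - 11*p^4 + 21*p^3 + 135*p^2 - 594*p + 648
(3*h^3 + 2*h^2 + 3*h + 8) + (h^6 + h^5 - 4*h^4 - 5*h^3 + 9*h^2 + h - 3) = h^6 + h^5 - 4*h^4 - 2*h^3 + 11*h^2 + 4*h + 5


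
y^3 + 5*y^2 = y^2*(y + 5)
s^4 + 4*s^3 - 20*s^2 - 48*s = s*(s - 4)*(s + 2)*(s + 6)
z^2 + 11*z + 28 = (z + 4)*(z + 7)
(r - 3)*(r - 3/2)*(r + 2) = r^3 - 5*r^2/2 - 9*r/2 + 9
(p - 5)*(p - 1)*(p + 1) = p^3 - 5*p^2 - p + 5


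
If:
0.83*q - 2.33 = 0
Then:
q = 2.81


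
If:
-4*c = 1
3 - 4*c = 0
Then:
No Solution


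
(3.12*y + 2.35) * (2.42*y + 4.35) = 7.5504*y^2 + 19.259*y + 10.2225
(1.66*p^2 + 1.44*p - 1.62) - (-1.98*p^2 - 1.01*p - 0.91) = 3.64*p^2 + 2.45*p - 0.71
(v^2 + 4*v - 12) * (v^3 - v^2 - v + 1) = v^5 + 3*v^4 - 17*v^3 + 9*v^2 + 16*v - 12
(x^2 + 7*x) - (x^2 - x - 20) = 8*x + 20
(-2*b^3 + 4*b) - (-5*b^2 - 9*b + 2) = -2*b^3 + 5*b^2 + 13*b - 2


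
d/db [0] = 0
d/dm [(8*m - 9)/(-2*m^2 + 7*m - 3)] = (16*m^2 - 36*m + 39)/(4*m^4 - 28*m^3 + 61*m^2 - 42*m + 9)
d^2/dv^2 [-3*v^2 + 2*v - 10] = -6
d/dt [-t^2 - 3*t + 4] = -2*t - 3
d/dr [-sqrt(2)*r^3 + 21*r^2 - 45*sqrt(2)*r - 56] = -3*sqrt(2)*r^2 + 42*r - 45*sqrt(2)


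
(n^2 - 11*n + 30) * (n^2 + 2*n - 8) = n^4 - 9*n^3 + 148*n - 240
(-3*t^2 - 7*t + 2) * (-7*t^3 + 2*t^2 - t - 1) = 21*t^5 + 43*t^4 - 25*t^3 + 14*t^2 + 5*t - 2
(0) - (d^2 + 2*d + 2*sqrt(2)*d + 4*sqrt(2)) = -d^2 - 2*sqrt(2)*d - 2*d - 4*sqrt(2)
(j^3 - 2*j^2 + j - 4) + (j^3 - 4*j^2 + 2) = 2*j^3 - 6*j^2 + j - 2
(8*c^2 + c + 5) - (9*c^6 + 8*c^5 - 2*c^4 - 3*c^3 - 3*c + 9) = -9*c^6 - 8*c^5 + 2*c^4 + 3*c^3 + 8*c^2 + 4*c - 4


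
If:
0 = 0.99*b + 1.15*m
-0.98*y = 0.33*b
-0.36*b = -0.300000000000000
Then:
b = 0.83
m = -0.72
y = -0.28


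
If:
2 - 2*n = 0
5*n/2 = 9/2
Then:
No Solution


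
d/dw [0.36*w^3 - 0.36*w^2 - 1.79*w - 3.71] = 1.08*w^2 - 0.72*w - 1.79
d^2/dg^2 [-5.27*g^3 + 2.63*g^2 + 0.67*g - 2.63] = 5.26 - 31.62*g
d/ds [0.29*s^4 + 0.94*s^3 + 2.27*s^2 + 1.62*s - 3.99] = 1.16*s^3 + 2.82*s^2 + 4.54*s + 1.62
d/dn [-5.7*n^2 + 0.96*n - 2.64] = 0.96 - 11.4*n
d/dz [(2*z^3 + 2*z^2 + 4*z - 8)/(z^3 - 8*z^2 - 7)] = 2*(-9*z^4 - 4*z^3 + 7*z^2 - 78*z - 14)/(z^6 - 16*z^5 + 64*z^4 - 14*z^3 + 112*z^2 + 49)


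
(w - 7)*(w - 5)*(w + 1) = w^3 - 11*w^2 + 23*w + 35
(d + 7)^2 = d^2 + 14*d + 49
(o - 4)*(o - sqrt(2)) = o^2 - 4*o - sqrt(2)*o + 4*sqrt(2)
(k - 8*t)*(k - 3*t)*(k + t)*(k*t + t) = k^4*t - 10*k^3*t^2 + k^3*t + 13*k^2*t^3 - 10*k^2*t^2 + 24*k*t^4 + 13*k*t^3 + 24*t^4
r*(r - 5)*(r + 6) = r^3 + r^2 - 30*r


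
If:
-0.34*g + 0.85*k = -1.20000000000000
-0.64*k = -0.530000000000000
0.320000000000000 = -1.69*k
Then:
No Solution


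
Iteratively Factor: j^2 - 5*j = (j)*(j - 5)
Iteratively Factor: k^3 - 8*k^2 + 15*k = (k - 5)*(k^2 - 3*k) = (k - 5)*(k - 3)*(k)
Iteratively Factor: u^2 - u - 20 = (u - 5)*(u + 4)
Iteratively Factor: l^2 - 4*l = (l - 4)*(l)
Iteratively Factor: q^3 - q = (q)*(q^2 - 1) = q*(q - 1)*(q + 1)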